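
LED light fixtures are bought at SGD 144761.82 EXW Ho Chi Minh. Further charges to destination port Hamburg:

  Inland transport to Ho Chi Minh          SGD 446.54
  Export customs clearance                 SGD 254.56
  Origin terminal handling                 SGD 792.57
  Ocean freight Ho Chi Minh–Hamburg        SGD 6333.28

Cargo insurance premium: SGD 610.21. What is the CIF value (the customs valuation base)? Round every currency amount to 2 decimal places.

CIF = EXW price + pre-shipment costs + freight + insurance
CIF = 144761.82 + 446.54 + 254.56 + 792.57 + 6333.28 + 610.21 = 153198.98

CIF value: SGD 153198.98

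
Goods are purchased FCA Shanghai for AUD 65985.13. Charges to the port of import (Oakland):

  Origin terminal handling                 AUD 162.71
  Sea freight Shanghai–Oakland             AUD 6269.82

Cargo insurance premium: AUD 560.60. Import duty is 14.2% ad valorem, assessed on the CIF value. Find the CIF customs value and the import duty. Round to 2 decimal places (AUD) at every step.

CIF = FCA price + pre-shipment costs + freight + insurance
CIF = 65985.13 + 162.71 + 6269.82 + 560.60 = 72978.26
Import duty = 72978.26 × 14.2% = 10362.91

CIF value: AUD 72978.26; import duty: AUD 10362.91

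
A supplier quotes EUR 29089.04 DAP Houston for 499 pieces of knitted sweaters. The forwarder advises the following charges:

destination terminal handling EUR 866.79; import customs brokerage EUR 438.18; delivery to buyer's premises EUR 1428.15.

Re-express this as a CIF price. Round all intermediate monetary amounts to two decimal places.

CIF price: EUR 26794.10

Not relevant to the conversion: brokerage — on the buyer under both terms; not part of either seller's price.
From DAP to CIF, the seller no longer bears: destination terminal, delivery.
CIF price = 29089.04 − 866.79 − 1428.15 = 26794.10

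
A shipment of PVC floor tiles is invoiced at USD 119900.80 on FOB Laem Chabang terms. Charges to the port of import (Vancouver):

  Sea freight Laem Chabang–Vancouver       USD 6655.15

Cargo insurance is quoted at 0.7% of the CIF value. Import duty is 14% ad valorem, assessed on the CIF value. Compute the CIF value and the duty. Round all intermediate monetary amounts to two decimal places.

Let C be the CIF value. C = FOB price + freight + 0.7% × C
C − 0.7% × C = 119900.80 + 6655.15
0.993 × C = 126555.95
C = 126555.95 / 0.993 = 127448.09
Insurance premium = 0.7% × 127448.09 = 892.14
Import duty = 127448.09 × 14% = 17842.73

CIF value: USD 127448.09; import duty: USD 17842.73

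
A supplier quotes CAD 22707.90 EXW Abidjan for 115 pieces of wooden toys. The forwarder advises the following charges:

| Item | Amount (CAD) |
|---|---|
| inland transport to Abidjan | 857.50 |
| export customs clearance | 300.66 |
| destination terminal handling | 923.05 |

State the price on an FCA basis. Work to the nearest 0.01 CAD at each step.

FCA price: CAD 23866.06

Not relevant to the conversion: destination terminal — on the buyer under both terms; not part of either seller's price.
From EXW to FCA, the seller additionally bears: inland to port, export clearance.
FCA price = 22707.90 + 857.50 + 300.66 = 23866.06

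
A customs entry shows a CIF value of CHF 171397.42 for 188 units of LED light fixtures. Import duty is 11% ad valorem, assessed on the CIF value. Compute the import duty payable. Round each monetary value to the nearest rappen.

Import duty: CHF 18853.72

Import duty = 171397.42 × 11% = 18853.72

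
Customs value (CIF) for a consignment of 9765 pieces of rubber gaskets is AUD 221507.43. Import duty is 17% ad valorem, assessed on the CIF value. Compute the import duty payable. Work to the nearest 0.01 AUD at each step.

Import duty = 221507.43 × 17% = 37656.26

Import duty: AUD 37656.26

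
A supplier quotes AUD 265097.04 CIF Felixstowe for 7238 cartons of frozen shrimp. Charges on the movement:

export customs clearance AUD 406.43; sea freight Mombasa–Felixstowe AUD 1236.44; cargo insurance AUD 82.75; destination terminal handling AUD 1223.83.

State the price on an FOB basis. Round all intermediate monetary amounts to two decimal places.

Not relevant to the conversion: export clearance — on the seller under both CIF and FOB; already in the CIF price and stays in the FOB price. destination terminal — on the buyer under both terms; not part of either seller's price.
From CIF to FOB, the seller no longer bears: freight, insurance.
FOB price = 265097.04 − 1236.44 − 82.75 = 263777.85

FOB price: AUD 263777.85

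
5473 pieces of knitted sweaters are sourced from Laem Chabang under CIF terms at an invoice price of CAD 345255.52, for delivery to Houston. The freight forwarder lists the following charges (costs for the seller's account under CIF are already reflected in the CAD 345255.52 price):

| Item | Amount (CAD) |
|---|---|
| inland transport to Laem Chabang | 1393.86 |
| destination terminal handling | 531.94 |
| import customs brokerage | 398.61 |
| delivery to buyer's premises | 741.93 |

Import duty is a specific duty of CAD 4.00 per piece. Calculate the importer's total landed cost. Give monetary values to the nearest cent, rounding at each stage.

Total landed cost: CAD 368820.00

CIF: the seller pays costs through ocean freight and marine insurance to the destination port.
Already in the invoice (seller's account under CIF): inland to port — exclude.
The CIF price already equals the CIF value: 345255.52
Import duty = 5473 × 4.00 = 21892.00
Buyer bears: destination terminal 531.94 + brokerage 398.61 + delivery 741.93 + duty 21892.00 = 23564.48
Landed cost = invoice 345255.52 + 23564.48 = 368820.00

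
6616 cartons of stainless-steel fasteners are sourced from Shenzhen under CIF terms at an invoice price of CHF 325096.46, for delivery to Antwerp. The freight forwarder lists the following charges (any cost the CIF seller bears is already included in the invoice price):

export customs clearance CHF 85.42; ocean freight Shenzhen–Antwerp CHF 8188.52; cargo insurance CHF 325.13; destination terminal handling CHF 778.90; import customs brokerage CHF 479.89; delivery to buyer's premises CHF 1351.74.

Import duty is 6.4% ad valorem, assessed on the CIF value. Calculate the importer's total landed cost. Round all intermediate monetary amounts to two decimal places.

CIF: the seller pays costs through ocean freight and marine insurance to the destination port.
Already in the invoice (seller's account under CIF): export clearance, freight, insurance — exclude.
The CIF price already equals the CIF value: 325096.46
Import duty = 325096.46 × 6.4% = 20806.17
Buyer bears: destination terminal 778.90 + brokerage 479.89 + delivery 1351.74 + duty 20806.17 = 23416.70
Landed cost = invoice 325096.46 + 23416.70 = 348513.16

Total landed cost: CHF 348513.16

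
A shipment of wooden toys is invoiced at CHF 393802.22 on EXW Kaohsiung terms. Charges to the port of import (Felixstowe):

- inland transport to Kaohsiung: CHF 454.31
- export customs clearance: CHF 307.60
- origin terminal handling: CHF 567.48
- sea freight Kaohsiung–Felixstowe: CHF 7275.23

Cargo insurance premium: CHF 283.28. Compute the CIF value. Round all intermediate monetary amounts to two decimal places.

CIF value: CHF 402690.12

CIF = EXW price + pre-shipment costs + freight + insurance
CIF = 393802.22 + 454.31 + 307.60 + 567.48 + 7275.23 + 283.28 = 402690.12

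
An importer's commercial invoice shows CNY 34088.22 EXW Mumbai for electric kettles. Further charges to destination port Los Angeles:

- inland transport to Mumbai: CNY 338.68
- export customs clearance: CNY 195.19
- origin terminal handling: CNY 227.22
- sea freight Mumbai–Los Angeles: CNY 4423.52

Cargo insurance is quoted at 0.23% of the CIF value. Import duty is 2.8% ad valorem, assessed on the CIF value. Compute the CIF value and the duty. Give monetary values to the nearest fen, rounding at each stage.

Let C be the CIF value. C = EXW price + pre-shipment costs + freight + 0.23% × C
C − 0.23% × C = 34088.22 + 338.68 + 195.19 + 227.22 + 4423.52
0.9977 × C = 39272.83
C = 39272.83 / 0.9977 = 39363.37
Insurance premium = 0.23% × 39363.37 = 90.54
Import duty = 39363.37 × 2.8% = 1102.17

CIF value: CNY 39363.37; import duty: CNY 1102.17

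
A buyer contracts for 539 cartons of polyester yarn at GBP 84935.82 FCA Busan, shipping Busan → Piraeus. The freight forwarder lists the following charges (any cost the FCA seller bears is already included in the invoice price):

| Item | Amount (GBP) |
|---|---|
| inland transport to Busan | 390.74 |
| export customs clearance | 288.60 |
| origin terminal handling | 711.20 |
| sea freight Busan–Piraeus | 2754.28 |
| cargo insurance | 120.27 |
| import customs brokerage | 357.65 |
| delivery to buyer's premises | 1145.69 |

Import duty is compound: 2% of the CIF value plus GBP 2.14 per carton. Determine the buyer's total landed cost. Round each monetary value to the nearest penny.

Total landed cost: GBP 92948.80

FCA: the seller delivers export-cleared goods to the carrier; the buyer bears costs from that point.
Already in the invoice (seller's account under FCA): inland to port, export clearance — exclude.
CIF value = FCA price + origin terminal + freight + insurance = 84935.82 + 711.20 + 2754.28 + 120.27 = 88521.57
Ad valorem component: 88521.57 × 2% = 1770.43
Specific component: 539 × 2.14 = 1153.46
Import duty = 1770.43 + 1153.46 = 2923.89
Buyer bears: origin terminal 711.20 + freight 2754.28 + insurance 120.27 + brokerage 357.65 + delivery 1145.69 + duty 2923.89 = 8012.98
Landed cost = invoice 84935.82 + 8012.98 = 92948.80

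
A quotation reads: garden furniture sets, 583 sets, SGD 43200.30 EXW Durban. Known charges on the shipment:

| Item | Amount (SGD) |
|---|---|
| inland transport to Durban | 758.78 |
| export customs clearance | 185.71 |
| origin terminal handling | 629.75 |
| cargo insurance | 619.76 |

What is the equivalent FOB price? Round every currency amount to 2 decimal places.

Not relevant to the conversion: insurance — on the buyer under both terms; not part of either seller's price.
From EXW to FOB, the seller additionally bears: inland to port, export clearance, origin terminal.
FOB price = 43200.30 + 758.78 + 185.71 + 629.75 = 44774.54

FOB price: SGD 44774.54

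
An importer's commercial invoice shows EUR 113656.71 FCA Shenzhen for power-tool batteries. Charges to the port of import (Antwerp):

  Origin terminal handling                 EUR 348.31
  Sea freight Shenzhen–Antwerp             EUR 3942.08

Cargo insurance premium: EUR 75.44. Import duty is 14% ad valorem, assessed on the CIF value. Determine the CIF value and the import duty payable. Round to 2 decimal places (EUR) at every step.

CIF = FCA price + pre-shipment costs + freight + insurance
CIF = 113656.71 + 348.31 + 3942.08 + 75.44 = 118022.54
Import duty = 118022.54 × 14% = 16523.16

CIF value: EUR 118022.54; import duty: EUR 16523.16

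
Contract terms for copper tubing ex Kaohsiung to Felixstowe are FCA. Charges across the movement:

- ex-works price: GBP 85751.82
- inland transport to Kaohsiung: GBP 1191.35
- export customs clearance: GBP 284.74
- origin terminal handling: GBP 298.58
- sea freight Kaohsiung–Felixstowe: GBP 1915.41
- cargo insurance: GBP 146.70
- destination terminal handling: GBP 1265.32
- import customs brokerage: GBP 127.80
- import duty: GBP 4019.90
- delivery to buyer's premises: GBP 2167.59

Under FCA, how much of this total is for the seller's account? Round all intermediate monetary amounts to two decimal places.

FCA: the seller delivers export-cleared goods to the carrier; the buyer bears costs from that point.
Seller's account: goods 85751.82 + inland to port 1191.35 + export clearance 284.74 = 87227.91
Buyer's account: origin terminal 298.58 + freight 1915.41 + insurance 146.70 + destination terminal 1265.32 + brokerage 127.80 + duty 4019.90 + delivery 2167.59 = 9941.30

Seller's account: GBP 87227.91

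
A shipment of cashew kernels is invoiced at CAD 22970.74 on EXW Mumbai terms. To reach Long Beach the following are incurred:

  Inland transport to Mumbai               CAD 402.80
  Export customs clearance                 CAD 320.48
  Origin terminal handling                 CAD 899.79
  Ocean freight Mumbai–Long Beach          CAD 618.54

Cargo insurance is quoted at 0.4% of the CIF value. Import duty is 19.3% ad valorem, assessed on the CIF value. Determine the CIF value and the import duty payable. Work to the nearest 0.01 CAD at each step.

CIF value: CAD 25313.60; import duty: CAD 4885.52

Let C be the CIF value. C = EXW price + pre-shipment costs + freight + 0.4% × C
C − 0.4% × C = 22970.74 + 402.80 + 320.48 + 899.79 + 618.54
0.996 × C = 25212.35
C = 25212.35 / 0.996 = 25313.60
Insurance premium = 0.4% × 25313.60 = 101.25
Import duty = 25313.60 × 19.3% = 4885.52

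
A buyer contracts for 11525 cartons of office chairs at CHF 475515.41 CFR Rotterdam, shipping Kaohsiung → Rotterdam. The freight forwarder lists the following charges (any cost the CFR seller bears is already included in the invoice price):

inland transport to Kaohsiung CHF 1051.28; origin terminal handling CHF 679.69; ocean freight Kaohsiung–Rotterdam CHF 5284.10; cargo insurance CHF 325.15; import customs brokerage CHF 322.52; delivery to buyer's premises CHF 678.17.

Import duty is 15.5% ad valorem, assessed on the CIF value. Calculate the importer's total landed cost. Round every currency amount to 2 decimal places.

CFR: the seller pays costs through ocean freight to the destination port, but not insurance.
Already in the invoice (seller's account under CFR): inland to port, origin terminal, freight — exclude.
CIF value = CFR price + insurance = 475515.41 + 325.15 = 475840.56
Import duty = 475840.56 × 15.5% = 73755.29
Buyer bears: insurance 325.15 + brokerage 322.52 + delivery 678.17 + duty 73755.29 = 75081.13
Landed cost = invoice 475515.41 + 75081.13 = 550596.54

Total landed cost: CHF 550596.54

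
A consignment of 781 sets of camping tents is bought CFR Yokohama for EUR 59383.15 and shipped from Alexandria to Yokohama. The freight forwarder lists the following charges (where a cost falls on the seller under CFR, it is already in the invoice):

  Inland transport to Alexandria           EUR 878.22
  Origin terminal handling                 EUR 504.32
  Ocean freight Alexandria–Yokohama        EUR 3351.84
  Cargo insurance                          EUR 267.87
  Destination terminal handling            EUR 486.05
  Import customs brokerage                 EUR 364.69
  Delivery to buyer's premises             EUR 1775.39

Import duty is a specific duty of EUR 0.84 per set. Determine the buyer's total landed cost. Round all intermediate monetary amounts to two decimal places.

Total landed cost: EUR 62933.19

CFR: the seller pays costs through ocean freight to the destination port, but not insurance.
Already in the invoice (seller's account under CFR): inland to port, origin terminal, freight — exclude.
CIF value = CFR price + insurance = 59383.15 + 267.87 = 59651.02
Import duty = 781 × 0.84 = 656.04
Buyer bears: insurance 267.87 + destination terminal 486.05 + brokerage 364.69 + delivery 1775.39 + duty 656.04 = 3550.04
Landed cost = invoice 59383.15 + 3550.04 = 62933.19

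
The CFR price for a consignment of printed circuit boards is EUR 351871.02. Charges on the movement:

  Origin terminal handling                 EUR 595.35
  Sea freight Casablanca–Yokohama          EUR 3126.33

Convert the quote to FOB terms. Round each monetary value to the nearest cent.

FOB price: EUR 348744.69

Not relevant to the conversion: origin terminal — on the seller under both CFR and FOB; already in the CFR price and stays in the FOB price.
From CFR to FOB, the seller no longer bears: freight.
FOB price = 351871.02 − 3126.33 = 348744.69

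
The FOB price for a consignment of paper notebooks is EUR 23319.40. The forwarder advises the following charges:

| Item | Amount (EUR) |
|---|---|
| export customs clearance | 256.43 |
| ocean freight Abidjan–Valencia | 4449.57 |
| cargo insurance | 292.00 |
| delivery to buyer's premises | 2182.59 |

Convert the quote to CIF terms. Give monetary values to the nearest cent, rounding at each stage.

CIF price: EUR 28060.97

Not relevant to the conversion: export clearance — on the seller under both FOB and CIF; already in the FOB price and stays in the CIF price. delivery — on the buyer under both terms; not part of either seller's price.
From FOB to CIF, the seller additionally bears: freight, insurance.
CIF price = 23319.40 + 4449.57 + 292.00 = 28060.97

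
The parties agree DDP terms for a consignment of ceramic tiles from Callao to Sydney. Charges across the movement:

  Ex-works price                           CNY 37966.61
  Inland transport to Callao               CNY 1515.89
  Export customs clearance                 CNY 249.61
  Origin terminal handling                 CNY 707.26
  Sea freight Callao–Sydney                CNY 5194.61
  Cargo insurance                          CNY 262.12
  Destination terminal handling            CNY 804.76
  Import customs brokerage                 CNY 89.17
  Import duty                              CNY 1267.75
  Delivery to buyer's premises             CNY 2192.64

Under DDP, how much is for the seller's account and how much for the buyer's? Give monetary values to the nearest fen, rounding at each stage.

DDP: the seller bears all costs including import duty.
Seller's account: goods 37966.61 + inland to port 1515.89 + export clearance 249.61 + origin terminal 707.26 + freight 5194.61 + insurance 262.12 + destination terminal 804.76 + brokerage 89.17 + duty 1267.75 + delivery 2192.64 = 50250.42
Buyer's account: 0.00

Seller: CNY 50250.42; buyer: CNY 0.00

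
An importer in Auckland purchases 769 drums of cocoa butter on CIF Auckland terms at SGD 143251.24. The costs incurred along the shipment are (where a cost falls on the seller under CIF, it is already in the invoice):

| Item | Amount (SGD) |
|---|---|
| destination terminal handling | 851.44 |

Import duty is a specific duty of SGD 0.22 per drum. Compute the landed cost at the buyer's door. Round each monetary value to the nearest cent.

Total landed cost: SGD 144271.86

CIF: the seller pays costs through ocean freight and marine insurance to the destination port.
The CIF price already equals the CIF value: 143251.24
Import duty = 769 × 0.22 = 169.18
Buyer bears: destination terminal 851.44 + duty 169.18 = 1020.62
Landed cost = invoice 143251.24 + 1020.62 = 144271.86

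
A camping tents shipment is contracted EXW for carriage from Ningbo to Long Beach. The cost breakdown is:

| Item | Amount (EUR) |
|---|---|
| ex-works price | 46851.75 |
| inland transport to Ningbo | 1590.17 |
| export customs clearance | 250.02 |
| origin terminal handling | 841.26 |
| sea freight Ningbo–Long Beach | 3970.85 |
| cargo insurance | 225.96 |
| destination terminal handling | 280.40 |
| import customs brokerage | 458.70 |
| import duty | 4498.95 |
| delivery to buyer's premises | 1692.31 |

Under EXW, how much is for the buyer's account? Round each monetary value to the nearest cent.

Buyer's account: EUR 13808.62

EXW: the seller makes goods available at their premises; the buyer bears all onward costs.
Seller's account: goods 46851.75 = 46851.75
Buyer's account: inland to port 1590.17 + export clearance 250.02 + origin terminal 841.26 + freight 3970.85 + insurance 225.96 + destination terminal 280.40 + brokerage 458.70 + duty 4498.95 + delivery 1692.31 = 13808.62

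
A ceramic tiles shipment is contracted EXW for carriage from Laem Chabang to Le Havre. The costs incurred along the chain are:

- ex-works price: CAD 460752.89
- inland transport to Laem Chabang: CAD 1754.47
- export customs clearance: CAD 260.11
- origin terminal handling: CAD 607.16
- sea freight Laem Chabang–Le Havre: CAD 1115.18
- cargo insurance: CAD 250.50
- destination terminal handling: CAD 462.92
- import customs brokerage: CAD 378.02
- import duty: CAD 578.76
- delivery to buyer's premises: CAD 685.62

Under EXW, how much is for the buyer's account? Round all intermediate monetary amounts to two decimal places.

Buyer's account: CAD 6092.74

EXW: the seller makes goods available at their premises; the buyer bears all onward costs.
Seller's account: goods 460752.89 = 460752.89
Buyer's account: inland to port 1754.47 + export clearance 260.11 + origin terminal 607.16 + freight 1115.18 + insurance 250.50 + destination terminal 462.92 + brokerage 378.02 + duty 578.76 + delivery 685.62 = 6092.74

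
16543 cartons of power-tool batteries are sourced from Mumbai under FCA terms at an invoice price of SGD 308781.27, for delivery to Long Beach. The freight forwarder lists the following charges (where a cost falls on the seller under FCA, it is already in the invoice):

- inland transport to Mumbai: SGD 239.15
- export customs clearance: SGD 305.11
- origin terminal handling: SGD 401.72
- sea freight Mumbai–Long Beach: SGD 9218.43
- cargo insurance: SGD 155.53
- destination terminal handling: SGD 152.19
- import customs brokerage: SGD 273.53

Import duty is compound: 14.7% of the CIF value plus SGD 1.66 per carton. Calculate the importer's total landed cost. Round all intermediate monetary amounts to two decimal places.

Total landed cost: SGD 393271.92

FCA: the seller delivers export-cleared goods to the carrier; the buyer bears costs from that point.
Already in the invoice (seller's account under FCA): inland to port, export clearance — exclude.
CIF value = FCA price + origin terminal + freight + insurance = 308781.27 + 401.72 + 9218.43 + 155.53 = 318556.95
Ad valorem component: 318556.95 × 14.7% = 46827.87
Specific component: 16543 × 1.66 = 27461.38
Import duty = 46827.87 + 27461.38 = 74289.25
Buyer bears: origin terminal 401.72 + freight 9218.43 + insurance 155.53 + destination terminal 152.19 + brokerage 273.53 + duty 74289.25 = 84490.65
Landed cost = invoice 308781.27 + 84490.65 = 393271.92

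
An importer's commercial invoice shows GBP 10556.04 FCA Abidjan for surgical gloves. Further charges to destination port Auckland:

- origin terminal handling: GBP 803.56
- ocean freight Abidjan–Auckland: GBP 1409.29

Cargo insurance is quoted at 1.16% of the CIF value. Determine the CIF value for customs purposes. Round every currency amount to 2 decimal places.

Let C be the CIF value. C = FCA price + pre-shipment costs + freight + 1.16% × C
C − 1.16% × C = 10556.04 + 803.56 + 1409.29
0.9884 × C = 12768.89
C = 12768.89 / 0.9884 = 12918.75
Insurance premium = 1.16% × 12918.75 = 149.86

CIF value: GBP 12918.75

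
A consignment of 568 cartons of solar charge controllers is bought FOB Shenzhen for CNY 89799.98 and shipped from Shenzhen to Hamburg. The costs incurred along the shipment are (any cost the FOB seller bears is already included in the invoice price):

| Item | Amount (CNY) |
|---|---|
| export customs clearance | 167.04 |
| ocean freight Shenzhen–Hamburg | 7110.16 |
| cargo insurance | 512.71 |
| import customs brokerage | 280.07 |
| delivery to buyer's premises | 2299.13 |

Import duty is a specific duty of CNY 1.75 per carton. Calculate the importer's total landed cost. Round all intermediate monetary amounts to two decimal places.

FOB: the seller bears costs until goods are on board at the origin port; the buyer bears freight, insurance and all costs thereafter.
Already in the invoice (seller's account under FOB): export clearance — exclude.
CIF value = FOB price + freight + insurance = 89799.98 + 7110.16 + 512.71 = 97422.85
Import duty = 568 × 1.75 = 994.00
Buyer bears: freight 7110.16 + insurance 512.71 + brokerage 280.07 + delivery 2299.13 + duty 994.00 = 11196.07
Landed cost = invoice 89799.98 + 11196.07 = 100996.05

Total landed cost: CNY 100996.05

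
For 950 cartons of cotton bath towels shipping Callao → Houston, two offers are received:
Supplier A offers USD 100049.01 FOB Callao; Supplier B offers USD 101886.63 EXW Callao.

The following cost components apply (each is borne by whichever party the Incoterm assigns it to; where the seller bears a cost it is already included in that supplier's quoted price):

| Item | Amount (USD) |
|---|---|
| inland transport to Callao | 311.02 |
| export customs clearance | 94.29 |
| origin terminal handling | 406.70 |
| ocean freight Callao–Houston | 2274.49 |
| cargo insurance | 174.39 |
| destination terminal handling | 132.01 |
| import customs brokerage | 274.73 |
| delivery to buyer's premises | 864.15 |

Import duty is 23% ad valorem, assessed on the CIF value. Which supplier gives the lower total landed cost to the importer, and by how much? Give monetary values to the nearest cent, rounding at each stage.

Supplier A is cheaper by USD 3259.05

Supplier A (FOB):
CIF value = FOB price + freight + insurance = 100049.01 + 2274.49 + 174.39 = 102497.89
Import duty = 102497.89 × 23% = 23574.51
Buyer bears (A): 2274.49 + 174.39 + 132.01 + 274.73 + 864.15 = 3719.77
Landed cost (A) = invoice 100049.01 + 3719.77 + duty 23574.51 = 127343.29
Supplier B (EXW):
CIF value = EXW price + inland to port + export clearance + origin terminal + freight + insurance = 101886.63 + 311.02 + 94.29 + 406.70 + 2274.49 + 174.39 = 105147.52
Import duty = 105147.52 × 23% = 24183.93
Buyer bears (B): 311.02 + 94.29 + 406.70 + 2274.49 + 174.39 + 132.01 + 274.73 + 864.15 = 4531.78
Landed cost (B) = invoice 101886.63 + 4531.78 + duty 24183.93 = 130602.34
Difference = |127343.29 − 130602.34| = 3259.05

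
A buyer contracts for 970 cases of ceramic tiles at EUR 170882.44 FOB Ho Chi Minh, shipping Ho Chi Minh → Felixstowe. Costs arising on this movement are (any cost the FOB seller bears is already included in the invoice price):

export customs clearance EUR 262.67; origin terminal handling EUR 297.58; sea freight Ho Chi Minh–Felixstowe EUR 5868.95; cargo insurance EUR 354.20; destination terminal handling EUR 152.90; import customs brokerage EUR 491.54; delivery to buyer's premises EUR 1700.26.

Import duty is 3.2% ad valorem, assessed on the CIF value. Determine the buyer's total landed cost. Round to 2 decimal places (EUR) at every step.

FOB: the seller bears costs until goods are on board at the origin port; the buyer bears freight, insurance and all costs thereafter.
Already in the invoice (seller's account under FOB): export clearance, origin terminal — exclude.
CIF value = FOB price + freight + insurance = 170882.44 + 5868.95 + 354.20 = 177105.59
Import duty = 177105.59 × 3.2% = 5667.38
Buyer bears: freight 5868.95 + insurance 354.20 + destination terminal 152.90 + brokerage 491.54 + delivery 1700.26 + duty 5667.38 = 14235.23
Landed cost = invoice 170882.44 + 14235.23 = 185117.67

Total landed cost: EUR 185117.67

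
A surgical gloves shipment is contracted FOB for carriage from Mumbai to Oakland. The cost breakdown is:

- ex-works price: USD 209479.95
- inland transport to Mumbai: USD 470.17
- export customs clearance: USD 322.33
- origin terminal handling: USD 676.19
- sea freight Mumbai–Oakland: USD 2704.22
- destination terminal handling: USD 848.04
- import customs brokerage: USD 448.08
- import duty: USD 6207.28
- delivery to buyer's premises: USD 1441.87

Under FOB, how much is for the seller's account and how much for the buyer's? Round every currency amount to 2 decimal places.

Seller: USD 210948.64; buyer: USD 11649.49

FOB: the seller bears costs until goods are on board at the origin port; the buyer bears freight, insurance and all costs thereafter.
Seller's account: goods 209479.95 + inland to port 470.17 + export clearance 322.33 + origin terminal 676.19 = 210948.64
Buyer's account: freight 2704.22 + destination terminal 848.04 + brokerage 448.08 + duty 6207.28 + delivery 1441.87 = 11649.49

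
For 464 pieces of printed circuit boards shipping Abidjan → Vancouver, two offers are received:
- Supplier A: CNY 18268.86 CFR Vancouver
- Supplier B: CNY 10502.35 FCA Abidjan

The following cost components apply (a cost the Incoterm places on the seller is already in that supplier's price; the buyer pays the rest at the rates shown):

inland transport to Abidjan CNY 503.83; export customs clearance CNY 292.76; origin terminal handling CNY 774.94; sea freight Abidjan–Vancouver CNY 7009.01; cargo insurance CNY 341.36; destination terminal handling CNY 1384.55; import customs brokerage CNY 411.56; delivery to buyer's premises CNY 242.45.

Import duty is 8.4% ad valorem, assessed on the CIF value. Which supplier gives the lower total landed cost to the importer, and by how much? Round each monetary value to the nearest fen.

Supplier A (CFR):
CIF value = CFR price + insurance = 18268.86 + 341.36 = 18610.22
Import duty = 18610.22 × 8.4% = 1563.26
Buyer bears (A): 341.36 + 1384.55 + 411.56 + 242.45 = 2379.92
Landed cost (A) = invoice 18268.86 + 2379.92 + duty 1563.26 = 22212.04
Supplier B (FCA):
CIF value = FCA price + origin terminal + freight + insurance = 10502.35 + 774.94 + 7009.01 + 341.36 = 18627.66
Import duty = 18627.66 × 8.4% = 1564.72
Buyer bears (B): 774.94 + 7009.01 + 341.36 + 1384.55 + 411.56 + 242.45 = 10163.87
Landed cost (B) = invoice 10502.35 + 10163.87 + duty 1564.72 = 22230.94
Difference = |22212.04 − 22230.94| = 18.90

Supplier A is cheaper by CNY 18.90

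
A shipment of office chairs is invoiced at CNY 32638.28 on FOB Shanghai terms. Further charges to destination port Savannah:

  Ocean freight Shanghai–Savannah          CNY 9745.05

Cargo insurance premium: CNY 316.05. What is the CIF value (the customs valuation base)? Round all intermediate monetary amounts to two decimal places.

CIF = FOB price + freight + insurance
CIF = 32638.28 + 9745.05 + 316.05 = 42699.38

CIF value: CNY 42699.38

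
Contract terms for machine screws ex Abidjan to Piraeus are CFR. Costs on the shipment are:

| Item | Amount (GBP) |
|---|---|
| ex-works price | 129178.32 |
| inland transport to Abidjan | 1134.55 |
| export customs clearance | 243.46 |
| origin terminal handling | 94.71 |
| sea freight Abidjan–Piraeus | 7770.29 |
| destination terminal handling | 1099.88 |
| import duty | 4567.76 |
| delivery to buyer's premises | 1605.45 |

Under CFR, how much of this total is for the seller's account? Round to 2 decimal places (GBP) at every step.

CFR: the seller pays costs through ocean freight to the destination port, but not insurance.
Seller's account: goods 129178.32 + inland to port 1134.55 + export clearance 243.46 + origin terminal 94.71 + freight 7770.29 = 138421.33
Buyer's account: destination terminal 1099.88 + duty 4567.76 + delivery 1605.45 = 7273.09

Seller's account: GBP 138421.33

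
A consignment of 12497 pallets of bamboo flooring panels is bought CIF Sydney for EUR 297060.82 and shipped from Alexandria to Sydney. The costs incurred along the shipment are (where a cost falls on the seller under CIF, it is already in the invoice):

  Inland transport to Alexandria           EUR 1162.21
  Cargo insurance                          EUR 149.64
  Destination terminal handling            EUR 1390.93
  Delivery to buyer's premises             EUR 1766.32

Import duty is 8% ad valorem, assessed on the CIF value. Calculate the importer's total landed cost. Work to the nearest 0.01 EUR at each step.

Total landed cost: EUR 323982.94

CIF: the seller pays costs through ocean freight and marine insurance to the destination port.
Already in the invoice (seller's account under CIF): inland to port, insurance — exclude.
The CIF price already equals the CIF value: 297060.82
Import duty = 297060.82 × 8% = 23764.87
Buyer bears: destination terminal 1390.93 + delivery 1766.32 + duty 23764.87 = 26922.12
Landed cost = invoice 297060.82 + 26922.12 = 323982.94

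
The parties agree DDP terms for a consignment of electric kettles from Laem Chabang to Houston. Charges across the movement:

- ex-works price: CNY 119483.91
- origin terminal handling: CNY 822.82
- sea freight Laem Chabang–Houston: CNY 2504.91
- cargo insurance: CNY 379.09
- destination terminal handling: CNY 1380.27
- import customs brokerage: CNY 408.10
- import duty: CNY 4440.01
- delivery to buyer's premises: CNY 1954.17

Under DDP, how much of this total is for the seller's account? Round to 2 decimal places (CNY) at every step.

Seller's account: CNY 131373.28

DDP: the seller bears all costs including import duty.
Seller's account: goods 119483.91 + origin terminal 822.82 + freight 2504.91 + insurance 379.09 + destination terminal 1380.27 + brokerage 408.10 + duty 4440.01 + delivery 1954.17 = 131373.28
Buyer's account: 0.00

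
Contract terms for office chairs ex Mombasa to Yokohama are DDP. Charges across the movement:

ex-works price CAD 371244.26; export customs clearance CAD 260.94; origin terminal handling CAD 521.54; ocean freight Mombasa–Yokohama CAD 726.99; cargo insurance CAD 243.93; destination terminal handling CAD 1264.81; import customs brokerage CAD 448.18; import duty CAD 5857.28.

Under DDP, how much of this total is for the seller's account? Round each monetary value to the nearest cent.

DDP: the seller bears all costs including import duty.
Seller's account: goods 371244.26 + export clearance 260.94 + origin terminal 521.54 + freight 726.99 + insurance 243.93 + destination terminal 1264.81 + brokerage 448.18 + duty 5857.28 = 380567.93
Buyer's account: 0.00

Seller's account: CAD 380567.93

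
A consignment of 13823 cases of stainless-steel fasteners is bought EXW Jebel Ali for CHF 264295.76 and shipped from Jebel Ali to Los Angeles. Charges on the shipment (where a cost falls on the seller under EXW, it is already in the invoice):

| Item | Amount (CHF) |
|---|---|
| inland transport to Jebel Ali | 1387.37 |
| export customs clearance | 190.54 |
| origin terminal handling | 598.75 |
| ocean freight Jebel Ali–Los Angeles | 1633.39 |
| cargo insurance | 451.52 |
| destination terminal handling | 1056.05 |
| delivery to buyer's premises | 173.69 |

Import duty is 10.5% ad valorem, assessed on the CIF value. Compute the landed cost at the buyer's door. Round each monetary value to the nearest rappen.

EXW: the seller makes goods available at their premises; the buyer bears all onward costs.
CIF value = EXW price + inland to port + export clearance + origin terminal + freight + insurance = 264295.76 + 1387.37 + 190.54 + 598.75 + 1633.39 + 451.52 = 268557.33
Import duty = 268557.33 × 10.5% = 28198.52
Buyer bears: inland to port 1387.37 + export clearance 190.54 + origin terminal 598.75 + freight 1633.39 + insurance 451.52 + destination terminal 1056.05 + delivery 173.69 + duty 28198.52 = 33689.83
Landed cost = invoice 264295.76 + 33689.83 = 297985.59

Total landed cost: CHF 297985.59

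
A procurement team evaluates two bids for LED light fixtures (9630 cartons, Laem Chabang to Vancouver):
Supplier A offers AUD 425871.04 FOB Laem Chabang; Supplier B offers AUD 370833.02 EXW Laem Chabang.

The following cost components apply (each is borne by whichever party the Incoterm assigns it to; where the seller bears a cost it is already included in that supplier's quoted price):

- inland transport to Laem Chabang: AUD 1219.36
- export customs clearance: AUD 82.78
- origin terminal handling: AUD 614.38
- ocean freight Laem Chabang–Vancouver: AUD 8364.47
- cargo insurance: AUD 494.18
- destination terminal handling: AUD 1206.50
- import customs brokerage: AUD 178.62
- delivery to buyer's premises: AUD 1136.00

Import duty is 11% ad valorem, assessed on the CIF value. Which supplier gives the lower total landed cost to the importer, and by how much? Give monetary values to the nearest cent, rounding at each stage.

Supplier A (FOB):
CIF value = FOB price + freight + insurance = 425871.04 + 8364.47 + 494.18 = 434729.69
Import duty = 434729.69 × 11% = 47820.27
Buyer bears (A): 8364.47 + 494.18 + 1206.50 + 178.62 + 1136.00 = 11379.77
Landed cost (A) = invoice 425871.04 + 11379.77 + duty 47820.27 = 485071.08
Supplier B (EXW):
CIF value = EXW price + inland to port + export clearance + origin terminal + freight + insurance = 370833.02 + 1219.36 + 82.78 + 614.38 + 8364.47 + 494.18 = 381608.19
Import duty = 381608.19 × 11% = 41976.90
Buyer bears (B): 1219.36 + 82.78 + 614.38 + 8364.47 + 494.18 + 1206.50 + 178.62 + 1136.00 = 13296.29
Landed cost (B) = invoice 370833.02 + 13296.29 + duty 41976.90 = 426106.21
Difference = |485071.08 − 426106.21| = 58964.87

Supplier B is cheaper by AUD 58964.87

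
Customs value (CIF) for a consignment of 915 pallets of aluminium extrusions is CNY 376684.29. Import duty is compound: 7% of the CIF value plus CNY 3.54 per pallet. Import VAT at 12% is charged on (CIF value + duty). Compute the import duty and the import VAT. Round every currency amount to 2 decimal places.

Import duty: CNY 29607.00; import VAT: CNY 48754.95

Ad valorem component: 376684.29 × 7% = 26367.90
Specific component: 915 × 3.54 = 3239.10
Import duty = 26367.90 + 3239.10 = 29607.00
VAT base = CIF + duty = 376684.29 + 29607.00 = 406291.29
Import VAT = 406291.29 × 12% = 48754.95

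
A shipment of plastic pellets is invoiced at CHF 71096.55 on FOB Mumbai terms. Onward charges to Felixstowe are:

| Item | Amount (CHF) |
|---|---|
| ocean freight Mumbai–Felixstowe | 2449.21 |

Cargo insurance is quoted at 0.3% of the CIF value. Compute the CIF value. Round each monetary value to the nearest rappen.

Let C be the CIF value. C = FOB price + freight + 0.3% × C
C − 0.3% × C = 71096.55 + 2449.21
0.997 × C = 73545.76
C = 73545.76 / 0.997 = 73767.06
Insurance premium = 0.3% × 73767.06 = 221.30

CIF value: CHF 73767.06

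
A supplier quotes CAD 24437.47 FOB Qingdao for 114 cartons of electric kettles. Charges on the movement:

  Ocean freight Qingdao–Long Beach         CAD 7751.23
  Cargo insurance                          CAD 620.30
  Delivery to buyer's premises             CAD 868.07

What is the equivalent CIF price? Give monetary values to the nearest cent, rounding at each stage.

CIF price: CAD 32809.00

Not relevant to the conversion: delivery — on the buyer under both terms; not part of either seller's price.
From FOB to CIF, the seller additionally bears: freight, insurance.
CIF price = 24437.47 + 7751.23 + 620.30 = 32809.00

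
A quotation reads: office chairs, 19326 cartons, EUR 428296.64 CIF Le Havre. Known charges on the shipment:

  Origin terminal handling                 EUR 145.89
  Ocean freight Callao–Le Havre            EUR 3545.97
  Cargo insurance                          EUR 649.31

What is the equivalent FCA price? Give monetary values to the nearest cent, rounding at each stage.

From CIF to FCA, the seller no longer bears: origin terminal, freight, insurance.
FCA price = 428296.64 − 145.89 − 3545.97 − 649.31 = 423955.47

FCA price: EUR 423955.47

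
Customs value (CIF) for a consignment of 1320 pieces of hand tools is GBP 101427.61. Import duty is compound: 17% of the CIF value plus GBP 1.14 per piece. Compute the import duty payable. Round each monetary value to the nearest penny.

Import duty: GBP 18747.49

Ad valorem component: 101427.61 × 17% = 17242.69
Specific component: 1320 × 1.14 = 1504.80
Import duty = 17242.69 + 1504.80 = 18747.49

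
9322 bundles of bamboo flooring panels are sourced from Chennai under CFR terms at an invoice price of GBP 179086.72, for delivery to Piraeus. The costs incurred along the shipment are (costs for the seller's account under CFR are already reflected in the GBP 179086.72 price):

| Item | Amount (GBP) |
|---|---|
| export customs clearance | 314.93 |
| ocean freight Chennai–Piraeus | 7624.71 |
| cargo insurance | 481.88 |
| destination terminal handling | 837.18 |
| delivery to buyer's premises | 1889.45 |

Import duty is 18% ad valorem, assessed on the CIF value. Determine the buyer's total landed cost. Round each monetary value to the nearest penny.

CFR: the seller pays costs through ocean freight to the destination port, but not insurance.
Already in the invoice (seller's account under CFR): export clearance, freight — exclude.
CIF value = CFR price + insurance = 179086.72 + 481.88 = 179568.60
Import duty = 179568.60 × 18% = 32322.35
Buyer bears: insurance 481.88 + destination terminal 837.18 + delivery 1889.45 + duty 32322.35 = 35530.86
Landed cost = invoice 179086.72 + 35530.86 = 214617.58

Total landed cost: GBP 214617.58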